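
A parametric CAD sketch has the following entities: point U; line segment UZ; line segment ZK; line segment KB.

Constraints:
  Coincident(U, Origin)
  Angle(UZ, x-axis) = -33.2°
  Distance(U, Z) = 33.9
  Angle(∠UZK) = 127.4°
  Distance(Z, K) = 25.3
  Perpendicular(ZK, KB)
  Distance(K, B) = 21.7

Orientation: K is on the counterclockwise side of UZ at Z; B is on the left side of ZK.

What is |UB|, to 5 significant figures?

46.187

∠UZK = 127.4°, so ZK runs at -33.2° + (180° − 127.4°) = 19.400° from the x-axis; with |ZK| = 25.3, K = Z + 25.3·(cos 19.400°, sin 19.400°) = (52.230, -10.159). ZK is perpendicular to KB; with |KB| = 21.7 on the left of ZK, B = K + 21.7·(-0.33216, 0.94322) = (45.022, 10.309). Then |UB| = |B − U| = 46.187.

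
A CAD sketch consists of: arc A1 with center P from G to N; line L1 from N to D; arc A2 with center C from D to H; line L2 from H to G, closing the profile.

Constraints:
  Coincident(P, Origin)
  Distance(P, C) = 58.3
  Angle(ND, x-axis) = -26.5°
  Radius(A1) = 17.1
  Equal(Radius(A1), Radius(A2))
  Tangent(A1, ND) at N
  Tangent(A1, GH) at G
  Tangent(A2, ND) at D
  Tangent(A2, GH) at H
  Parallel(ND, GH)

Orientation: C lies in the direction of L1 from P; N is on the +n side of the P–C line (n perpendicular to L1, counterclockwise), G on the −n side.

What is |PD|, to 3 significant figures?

60.8

The slot axis is L1's direction at -26.5°, so u = (cos -26.5°, sin -26.5°) = (0.895, -0.446) and n = (−sin -26.5°, cos -26.5°) = (0.446, 0.895). P is at the origin and C lies 58.3 along u from P, so C = 58.3·u = (52.2, -26.0). Tangency of A1 to both parallel lines with radius 17.1 puts N and G at P ± 17.1·n: N = (7.63, 15.3), G = (-7.63, -15.3). Equal radii place D and H the same way about C: D = C + 17.1·n = (59.8, -10.7), H = C − 17.1·n = (44.5, -41.3). Then |PD| = |D − P| = 60.8.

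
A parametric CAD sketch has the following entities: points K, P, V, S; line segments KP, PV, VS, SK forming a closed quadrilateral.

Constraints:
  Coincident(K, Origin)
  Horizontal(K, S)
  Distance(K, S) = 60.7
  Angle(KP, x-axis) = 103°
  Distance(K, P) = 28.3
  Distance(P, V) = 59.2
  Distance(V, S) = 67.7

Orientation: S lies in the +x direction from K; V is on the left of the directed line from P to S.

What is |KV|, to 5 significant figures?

75.822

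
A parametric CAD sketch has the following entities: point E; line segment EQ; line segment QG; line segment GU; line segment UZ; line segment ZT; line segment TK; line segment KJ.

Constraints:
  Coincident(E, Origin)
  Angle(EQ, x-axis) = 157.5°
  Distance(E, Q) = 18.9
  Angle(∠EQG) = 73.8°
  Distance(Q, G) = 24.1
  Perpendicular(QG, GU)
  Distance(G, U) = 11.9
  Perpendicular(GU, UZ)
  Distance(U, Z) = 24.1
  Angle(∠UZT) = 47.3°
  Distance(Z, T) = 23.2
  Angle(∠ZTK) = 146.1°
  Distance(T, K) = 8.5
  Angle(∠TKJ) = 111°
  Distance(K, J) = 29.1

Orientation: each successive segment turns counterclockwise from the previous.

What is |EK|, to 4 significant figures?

31.45

E is at the origin; EQ runs at 157.5° with length 18.9, so Q = (-17.46, 7.233). ∠EQG = 73.8° gives QG at -96.30° from the x-axis; with |QG| = 24.1, G = (-20.11, -16.72). QG is perpendicular to GU, so GU runs at -6.300°; with |GU| = 11.9, U = (-8.278, -18.03). The perpendicularity gives UZ at right angles to GU, so UZ runs at 83.70°; with |UZ| = 24.1, Z = (-5.633, 5.927). ∠UZT = 47.3° gives ZT at -143.6° from the x-axis; with |ZT| = 23.2, T = (-24.31, -7.840). ∠ZTK = 146.1° gives TK at -109.7° from the x-axis; with |TK| = 8.5, K = (-27.17, -15.84). Then |EK| = |K − E| = 31.45.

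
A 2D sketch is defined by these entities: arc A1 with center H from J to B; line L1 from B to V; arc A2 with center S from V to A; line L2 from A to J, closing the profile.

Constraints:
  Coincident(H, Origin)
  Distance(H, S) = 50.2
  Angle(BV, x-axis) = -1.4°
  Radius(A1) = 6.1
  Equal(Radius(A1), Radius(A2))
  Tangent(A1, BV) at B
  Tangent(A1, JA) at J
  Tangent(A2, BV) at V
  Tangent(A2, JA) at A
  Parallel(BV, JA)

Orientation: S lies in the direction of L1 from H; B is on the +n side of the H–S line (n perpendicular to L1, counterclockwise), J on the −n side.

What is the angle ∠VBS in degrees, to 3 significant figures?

6.93°

The slot axis is L1's direction at -1.4°, so u = (cos -1.4°, sin -1.4°) = (1.00, -0.0244) and n = (−sin -1.4°, cos -1.4°) = (0.0244, 1.00). H is at the origin and S lies 50.2 along u from H, so S = 50.2·u = (50.2, -1.23). Tangency of A1 to both parallel lines with radius 6.1 puts B and J at H ± 6.1·n: B = (0.149, 6.10), J = (-0.149, -6.10). Equal radii place V and A the same way about S: V = S + 6.1·n = (50.3, 4.87), A = S − 6.1·n = (50.0, -7.32). Then cos ∠VBS = BV·BS / (|BV||BS|), giving 6.93°.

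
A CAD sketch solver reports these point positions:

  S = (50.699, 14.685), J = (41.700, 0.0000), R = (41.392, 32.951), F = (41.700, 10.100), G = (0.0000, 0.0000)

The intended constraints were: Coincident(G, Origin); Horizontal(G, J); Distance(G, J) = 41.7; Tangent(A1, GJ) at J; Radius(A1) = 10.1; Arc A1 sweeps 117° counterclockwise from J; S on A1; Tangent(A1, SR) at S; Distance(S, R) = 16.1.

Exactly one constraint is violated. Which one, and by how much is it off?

Distance(S, R) = 16.1 — off by 4.40.

G = (0.00, 0.00) ✓; G.y = 0.00, J.y = 0.00 ✓; |GJ| = 41.70 ✓; ∠(FJ, JG) = 90.00° ✓; |FJ| = 10.10 ✓; bearing(F→S) − bearing(F→J) = 117.0° ✓; |FS| = 10.10 ✓; ∠(FS, SR) = 90.00° ✓; |SR| = 20.50 ✗.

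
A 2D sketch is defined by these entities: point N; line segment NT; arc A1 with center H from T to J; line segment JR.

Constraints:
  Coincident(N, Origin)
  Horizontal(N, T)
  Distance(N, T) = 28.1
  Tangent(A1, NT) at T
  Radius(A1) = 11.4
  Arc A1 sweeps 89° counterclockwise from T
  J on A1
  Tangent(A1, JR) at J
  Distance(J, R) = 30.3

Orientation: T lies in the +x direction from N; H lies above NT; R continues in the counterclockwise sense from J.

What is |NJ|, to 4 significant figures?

41.06

Since A1 is tangent to NT there, HT ⟂ NT, so H = T + (0, 11.4) = (28.10, 11.40). On A1, T sits at bearing -90° from H; an 89° counterclockwise sweep puts J at bearing -1°, so J = H + 11.4·(cos -1°, sin -1°) = (39.50, 11.20). Then |NJ| = |J − N| = 41.06.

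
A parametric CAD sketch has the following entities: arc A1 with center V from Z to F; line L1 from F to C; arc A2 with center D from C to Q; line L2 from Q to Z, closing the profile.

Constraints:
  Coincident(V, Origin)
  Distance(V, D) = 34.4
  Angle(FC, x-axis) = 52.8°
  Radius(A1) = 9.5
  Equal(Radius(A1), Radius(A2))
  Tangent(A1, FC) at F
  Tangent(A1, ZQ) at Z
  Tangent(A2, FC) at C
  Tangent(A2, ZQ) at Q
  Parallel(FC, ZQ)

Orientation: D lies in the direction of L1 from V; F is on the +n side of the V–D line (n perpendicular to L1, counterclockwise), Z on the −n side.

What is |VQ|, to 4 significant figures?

35.69

The slot axis is L1's direction at 52.8°, so u = (cos 52.8°, sin 52.8°) = (0.6046, 0.7965) and n = (−sin 52.8°, cos 52.8°) = (-0.7965, 0.6046). V is at the origin and D lies 34.4 along u from V, so D = 34.4·u = (20.80, 27.40). Tangency of A1 to both parallel lines with radius 9.5 puts F and Z at V ± 9.5·n: F = (-7.567, 5.744), Z = (7.567, -5.744). Equal radii place C and Q the same way about D: C = D + 9.5·n = (13.23, 33.14), Q = D − 9.5·n = (28.37, 21.66). Then |VQ| = |Q − V| = 35.69.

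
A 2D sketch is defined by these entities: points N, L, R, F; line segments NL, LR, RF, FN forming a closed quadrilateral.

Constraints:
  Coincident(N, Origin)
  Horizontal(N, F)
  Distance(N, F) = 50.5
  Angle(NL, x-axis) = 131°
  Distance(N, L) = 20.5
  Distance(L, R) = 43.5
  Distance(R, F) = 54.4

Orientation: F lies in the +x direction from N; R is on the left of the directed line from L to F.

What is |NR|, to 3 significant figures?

48.3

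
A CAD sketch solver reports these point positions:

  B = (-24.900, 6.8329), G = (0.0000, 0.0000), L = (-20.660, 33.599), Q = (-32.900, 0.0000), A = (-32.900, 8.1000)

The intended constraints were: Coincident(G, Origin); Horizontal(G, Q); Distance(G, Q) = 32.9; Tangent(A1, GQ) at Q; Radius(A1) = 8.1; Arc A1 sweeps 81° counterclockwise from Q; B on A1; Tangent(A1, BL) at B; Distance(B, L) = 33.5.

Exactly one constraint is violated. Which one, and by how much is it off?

Distance(B, L) = 33.5 — off by 6.40.

G = (0.00, 0.00) ✓; G.y = 0.00, Q.y = 0.00 ✓; |GQ| = 32.90 ✓; ∠(AQ, QG) = 90.00° ✓; |AQ| = 8.100 ✓; bearing(A→B) − bearing(A→Q) = 81.00° ✓; |AB| = 8.100 ✓; ∠(AB, BL) = 90.00° ✓; |BL| = 27.10 ✗.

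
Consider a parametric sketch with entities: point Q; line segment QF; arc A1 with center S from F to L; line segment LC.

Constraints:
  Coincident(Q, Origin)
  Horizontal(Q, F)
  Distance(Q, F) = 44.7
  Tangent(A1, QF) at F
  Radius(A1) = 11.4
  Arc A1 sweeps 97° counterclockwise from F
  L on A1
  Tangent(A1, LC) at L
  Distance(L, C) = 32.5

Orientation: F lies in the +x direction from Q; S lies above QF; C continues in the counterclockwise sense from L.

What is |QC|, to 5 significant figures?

68.840

Q is at the origin; QF is horizontal with |QF| = 44.7 and F on the +x side, so F = (44.700, 0.0000). The tangent condition forces SF to be normal to QF, so S = F + (0, 11.4) = (44.700, 11.400). On A1, F sits at bearing -90° from S; a 97° counterclockwise sweep puts L at bearing 7°, so L = S + 11.4·(cos 7°, sin 7°) = (56.015, 12.789). A1 meets LC tangentially, so SL is at right angles to LC, so LC runs along (−sin 7°, cos 7°); with |LC| = 32.5, C = (52.054, 45.047). Then |QC| = |C − Q| = 68.840.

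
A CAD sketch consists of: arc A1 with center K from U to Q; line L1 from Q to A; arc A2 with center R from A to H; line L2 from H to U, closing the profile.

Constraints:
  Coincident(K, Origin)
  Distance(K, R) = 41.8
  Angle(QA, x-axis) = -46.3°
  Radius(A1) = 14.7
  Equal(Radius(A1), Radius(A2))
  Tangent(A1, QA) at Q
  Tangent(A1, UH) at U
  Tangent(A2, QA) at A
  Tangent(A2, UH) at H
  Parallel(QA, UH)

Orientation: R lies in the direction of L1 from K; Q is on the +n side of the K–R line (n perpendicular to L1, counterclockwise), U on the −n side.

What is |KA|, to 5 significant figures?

44.309

Tangency of A1 to both parallel lines with radius 14.7 puts Q and U at K ± 14.7·n: Q = (10.628, 10.156), U = (-10.628, -10.156). Equal radii place A and H the same way about R: A = R + 14.7·n = (39.507, -20.064), H = R − 14.7·n = (18.251, -40.376). Then |KA| = |A − K| = 44.309.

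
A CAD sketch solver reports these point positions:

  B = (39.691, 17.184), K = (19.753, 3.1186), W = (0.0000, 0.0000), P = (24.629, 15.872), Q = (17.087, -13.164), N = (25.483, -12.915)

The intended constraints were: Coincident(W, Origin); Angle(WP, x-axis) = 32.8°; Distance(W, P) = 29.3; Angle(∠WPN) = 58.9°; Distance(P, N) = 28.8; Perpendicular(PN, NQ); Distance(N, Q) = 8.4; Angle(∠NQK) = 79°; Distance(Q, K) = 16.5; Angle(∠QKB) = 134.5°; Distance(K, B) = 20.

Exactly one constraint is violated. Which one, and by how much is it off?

Distance(K, B) = 20 — off by 4.40.

W = (0.00, 0.00) ✓; WP at 32.80° ✓; |WP| = 29.30 ✓; ∠WPN = 58.90° ✓; |PN| = 28.80 ✓; ∠(PN, NQ) = 90.00° ✓; |NQ| = 8.400 ✓; ∠NQK = 79.00° ✓; |QK| = 16.50 ✓; ∠QKB = 134.5° ✓; |KB| = 24.40 ✗.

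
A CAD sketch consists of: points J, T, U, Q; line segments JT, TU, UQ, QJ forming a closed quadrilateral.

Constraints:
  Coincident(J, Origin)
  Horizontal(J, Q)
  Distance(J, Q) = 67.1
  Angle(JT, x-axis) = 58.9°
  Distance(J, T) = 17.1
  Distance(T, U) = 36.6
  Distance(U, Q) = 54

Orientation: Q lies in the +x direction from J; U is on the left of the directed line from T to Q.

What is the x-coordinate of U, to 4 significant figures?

33.15

J is at the origin; J and Q share the same y with |JQ| = 67.1 and Q in +x, so Q = (67.1, 0). JT runs at 58.9° with |JT| = 17.1, so T = (8.833, 14.64). U is determined by |TU| = 36.6 and |UQ| = 54.0 together: it lies at the intersection of circle(T, 36.6) and circle(Q, 54.0). With |TQ| = 60.08, the foot of the radical line on TQ is 16.92 from T and the perpendicular offset is √(36.6² − 16.92²) = 32.45. Taking the left-of-TQ solution: U = (33.15, 41.99).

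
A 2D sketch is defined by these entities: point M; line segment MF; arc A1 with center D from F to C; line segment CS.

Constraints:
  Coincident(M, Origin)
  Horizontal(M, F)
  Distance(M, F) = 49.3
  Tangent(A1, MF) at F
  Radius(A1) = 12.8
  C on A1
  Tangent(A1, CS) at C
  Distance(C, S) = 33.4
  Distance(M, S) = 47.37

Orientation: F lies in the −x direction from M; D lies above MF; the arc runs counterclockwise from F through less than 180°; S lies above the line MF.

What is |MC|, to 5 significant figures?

38.216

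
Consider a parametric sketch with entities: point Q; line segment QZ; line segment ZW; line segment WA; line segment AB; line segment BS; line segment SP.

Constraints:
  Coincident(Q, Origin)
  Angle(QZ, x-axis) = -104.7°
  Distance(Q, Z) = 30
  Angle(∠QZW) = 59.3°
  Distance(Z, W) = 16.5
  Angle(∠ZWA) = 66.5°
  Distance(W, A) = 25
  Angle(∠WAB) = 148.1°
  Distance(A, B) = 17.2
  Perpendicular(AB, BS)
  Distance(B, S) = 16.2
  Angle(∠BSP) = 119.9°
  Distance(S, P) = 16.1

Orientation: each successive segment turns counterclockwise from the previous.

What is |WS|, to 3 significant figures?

38.5

Q is at the origin; QZ runs at -104.7° with length 30.0, so Z = (-7.61, -29.0). ∠QZW = 59.3° gives ZW at 16.0° from the x-axis; with |ZW| = 16.5, W = (8.25, -24.5). ∠ZWA = 66.5° gives WA at 130° from the x-axis; with |WA| = 25.0, A = (-7.65, -5.18). ∠WAB = 148.1° gives AB at 161° from the x-axis; with |AB| = 17.2, B = (-24.0, 0.307). AB is perpendicular to BS, so BS runs at -109°; with |BS| = 16.2, S = (-29.1, -15.0). Then |WS| = |S − W| = 38.5.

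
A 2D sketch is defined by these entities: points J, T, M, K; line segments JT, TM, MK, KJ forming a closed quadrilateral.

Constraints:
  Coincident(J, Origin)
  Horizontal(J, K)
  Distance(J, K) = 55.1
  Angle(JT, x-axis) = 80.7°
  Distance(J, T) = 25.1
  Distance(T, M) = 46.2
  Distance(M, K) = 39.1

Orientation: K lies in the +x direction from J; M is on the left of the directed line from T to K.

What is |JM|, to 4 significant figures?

61.66

J is at the origin; J and K share the same y with |JK| = 55.1 and K in +x, so K = (55.1, 0). JT runs at 80.7° with |JT| = 25.1, so T = (4.056, 24.77). M is determined by |TM| = 46.2 and |MK| = 39.1 together: it lies at the intersection of circle(T, 46.2) and circle(K, 39.1). With |TK| = 56.74, the foot of the radical line on TK is 33.71 from T and the perpendicular offset is √(46.2² − 33.71²) = 31.60. Taking the left-of-TK solution: M = (48.17, 38.48).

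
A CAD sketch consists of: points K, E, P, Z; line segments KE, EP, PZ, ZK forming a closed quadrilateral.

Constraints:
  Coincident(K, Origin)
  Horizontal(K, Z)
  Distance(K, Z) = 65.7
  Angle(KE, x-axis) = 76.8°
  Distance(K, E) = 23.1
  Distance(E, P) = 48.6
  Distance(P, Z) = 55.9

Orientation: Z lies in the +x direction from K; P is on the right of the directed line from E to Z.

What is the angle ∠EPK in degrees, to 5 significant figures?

19.759°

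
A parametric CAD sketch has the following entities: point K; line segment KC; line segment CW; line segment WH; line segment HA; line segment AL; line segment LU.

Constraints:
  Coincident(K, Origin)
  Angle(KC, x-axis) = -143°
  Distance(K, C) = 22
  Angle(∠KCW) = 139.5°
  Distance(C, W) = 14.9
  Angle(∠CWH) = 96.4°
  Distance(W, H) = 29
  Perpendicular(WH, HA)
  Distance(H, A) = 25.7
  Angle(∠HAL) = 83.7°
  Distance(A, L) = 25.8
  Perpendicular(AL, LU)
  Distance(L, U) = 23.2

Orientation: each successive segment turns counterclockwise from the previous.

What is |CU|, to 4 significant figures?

16.80

K is at the origin; KC runs at -143.0° with length 22.0, so C = (-17.57, -13.24). ∠KCW = 139.5° gives CW at -102.5° from the x-axis; with |CW| = 14.9, W = (-20.79, -27.79). ∠CWH = 96.4° gives WH at -18.90° from the x-axis; with |WH| = 29.0, H = (6.642, -37.18). WH is perpendicular to HA, so HA runs at 71.10°; with |HA| = 25.7, A = (14.97, -12.87). ∠HAL = 83.7° gives AL at 167.4° from the x-axis; with |AL| = 25.8, L = (-10.21, -7.238). AL is perpendicular to LU, so LU runs at -102.6°; with |LU| = 23.2, U = (-15.27, -29.88). Then |CU| = |U − C| = 16.80.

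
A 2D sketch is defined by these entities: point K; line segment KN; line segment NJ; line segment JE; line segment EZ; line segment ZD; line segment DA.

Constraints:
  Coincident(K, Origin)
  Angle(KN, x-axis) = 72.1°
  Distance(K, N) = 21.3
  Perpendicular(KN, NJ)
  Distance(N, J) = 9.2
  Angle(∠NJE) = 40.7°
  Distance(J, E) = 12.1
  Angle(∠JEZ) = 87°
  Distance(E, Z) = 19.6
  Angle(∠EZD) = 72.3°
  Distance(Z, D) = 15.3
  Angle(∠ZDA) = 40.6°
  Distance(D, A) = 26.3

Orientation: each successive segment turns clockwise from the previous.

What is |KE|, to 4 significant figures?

13.41

K is at the origin; KN runs at 72.1° with length 21.3, so N = (6.547, 20.27). KN ⟂ NJ, so NJ runs at -17.90°; with |NJ| = 9.2, J = (15.30, 17.44). ∠NJE = 40.7° gives JE at -157.2° from the x-axis; with |JE| = 12.1, E = (4.147, 12.75). Then |KE| = |E − K| = 13.41.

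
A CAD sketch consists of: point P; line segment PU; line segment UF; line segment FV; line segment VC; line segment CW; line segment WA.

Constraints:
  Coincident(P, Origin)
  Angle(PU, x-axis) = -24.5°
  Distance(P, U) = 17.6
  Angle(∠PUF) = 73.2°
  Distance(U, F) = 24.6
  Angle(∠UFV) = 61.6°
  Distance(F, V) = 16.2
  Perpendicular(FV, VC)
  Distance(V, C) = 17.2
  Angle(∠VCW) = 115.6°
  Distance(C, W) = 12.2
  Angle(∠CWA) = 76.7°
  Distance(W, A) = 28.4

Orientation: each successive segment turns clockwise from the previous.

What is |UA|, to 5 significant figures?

29.699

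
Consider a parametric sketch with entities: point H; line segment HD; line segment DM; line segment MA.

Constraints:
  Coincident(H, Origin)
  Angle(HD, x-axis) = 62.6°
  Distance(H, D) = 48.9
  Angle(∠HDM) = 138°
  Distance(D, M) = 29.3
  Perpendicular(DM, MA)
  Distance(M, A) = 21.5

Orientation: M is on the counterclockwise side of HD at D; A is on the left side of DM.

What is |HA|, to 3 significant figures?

66.6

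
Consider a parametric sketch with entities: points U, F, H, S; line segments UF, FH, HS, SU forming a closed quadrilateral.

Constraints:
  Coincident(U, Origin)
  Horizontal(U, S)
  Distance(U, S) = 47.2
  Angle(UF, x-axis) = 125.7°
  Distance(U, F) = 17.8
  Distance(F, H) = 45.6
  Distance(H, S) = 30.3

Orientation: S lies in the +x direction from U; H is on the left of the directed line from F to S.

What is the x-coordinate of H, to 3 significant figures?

33.5

U is at the origin; US is horizontal with |US| = 47.2 and S in +x, so S = (47.2, 0). UF runs at 125.7° with |UF| = 17.8, so F = (-10.4, 14.5). H is determined by |FH| = 45.6 and |HS| = 30.3 together: it lies at the intersection of circle(F, 45.6) and circle(S, 30.3). With |FS| = 59.4, the foot of the radical line on FS is 39.5 from F and the perpendicular offset is √(45.6² − 39.5²) = 22.8. Taking the left-of-FS solution: H = (33.5, 27.0).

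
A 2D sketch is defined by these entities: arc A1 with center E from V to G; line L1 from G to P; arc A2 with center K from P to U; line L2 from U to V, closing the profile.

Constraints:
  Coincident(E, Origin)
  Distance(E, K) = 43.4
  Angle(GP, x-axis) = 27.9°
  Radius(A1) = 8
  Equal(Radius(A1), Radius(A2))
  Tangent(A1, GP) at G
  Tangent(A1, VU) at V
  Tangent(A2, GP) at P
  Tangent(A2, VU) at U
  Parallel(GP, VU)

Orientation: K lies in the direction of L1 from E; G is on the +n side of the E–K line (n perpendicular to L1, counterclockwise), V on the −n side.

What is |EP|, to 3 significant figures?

44.1

Tangency of A1 to both parallel lines with radius 8.0 puts G and V at E ± 8.0·n: G = (-3.74, 7.07), V = (3.74, -7.07). Equal radii place P and U the same way about K: P = K + 8.0·n = (34.6, 27.4), U = K − 8.0·n = (42.1, 13.2). Then |EP| = |P − E| = 44.1.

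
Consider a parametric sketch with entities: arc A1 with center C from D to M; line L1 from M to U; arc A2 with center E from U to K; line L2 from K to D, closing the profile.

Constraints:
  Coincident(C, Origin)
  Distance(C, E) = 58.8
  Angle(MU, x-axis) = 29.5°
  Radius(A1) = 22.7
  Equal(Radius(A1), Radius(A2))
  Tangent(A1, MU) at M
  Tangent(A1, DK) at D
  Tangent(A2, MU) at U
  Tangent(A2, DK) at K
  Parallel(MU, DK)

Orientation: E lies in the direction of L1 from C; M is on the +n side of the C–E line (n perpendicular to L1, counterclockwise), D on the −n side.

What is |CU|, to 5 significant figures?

63.030

Tangency of A1 to both parallel lines with radius 22.7 puts M and D at C ± 22.7·n: M = (-11.178, 19.757), D = (11.178, -19.757). Equal radii place U and K the same way about E: U = E + 22.7·n = (39.999, 48.712), K = E − 22.7·n = (62.355, 9.1974). Then |CU| = |U − C| = 63.030.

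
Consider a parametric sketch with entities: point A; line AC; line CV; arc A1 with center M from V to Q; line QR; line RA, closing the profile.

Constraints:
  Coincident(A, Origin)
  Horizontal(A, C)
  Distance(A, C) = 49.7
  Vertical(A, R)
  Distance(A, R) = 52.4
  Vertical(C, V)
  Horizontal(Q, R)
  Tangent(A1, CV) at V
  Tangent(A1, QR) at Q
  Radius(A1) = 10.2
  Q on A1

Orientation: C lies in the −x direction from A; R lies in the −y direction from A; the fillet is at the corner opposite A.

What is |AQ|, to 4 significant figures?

65.62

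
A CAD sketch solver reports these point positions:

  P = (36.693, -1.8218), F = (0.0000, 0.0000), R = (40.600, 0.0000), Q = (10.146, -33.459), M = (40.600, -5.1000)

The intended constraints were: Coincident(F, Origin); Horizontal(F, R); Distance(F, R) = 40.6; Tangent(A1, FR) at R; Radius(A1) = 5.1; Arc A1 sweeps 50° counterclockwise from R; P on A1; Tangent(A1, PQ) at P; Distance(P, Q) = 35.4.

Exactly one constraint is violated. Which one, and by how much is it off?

Distance(P, Q) = 35.4 — off by 5.90.

F = (0.00, 0.00) ✓; F.y = 0.00, R.y = 0.00 ✓; |FR| = 40.60 ✓; ∠(MR, RF) = 90.00° ✓; |MR| = 5.100 ✓; bearing(M→P) − bearing(M→R) = 50.00° ✓; |MP| = 5.100 ✓; ∠(MP, PQ) = 90.00° ✓; |PQ| = 41.30 ✗.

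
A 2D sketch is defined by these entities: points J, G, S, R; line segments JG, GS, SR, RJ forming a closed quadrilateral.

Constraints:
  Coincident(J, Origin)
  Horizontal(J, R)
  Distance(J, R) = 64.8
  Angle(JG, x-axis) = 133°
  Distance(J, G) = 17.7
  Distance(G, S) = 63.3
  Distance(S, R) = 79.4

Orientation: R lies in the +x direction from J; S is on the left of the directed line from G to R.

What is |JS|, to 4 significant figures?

69.98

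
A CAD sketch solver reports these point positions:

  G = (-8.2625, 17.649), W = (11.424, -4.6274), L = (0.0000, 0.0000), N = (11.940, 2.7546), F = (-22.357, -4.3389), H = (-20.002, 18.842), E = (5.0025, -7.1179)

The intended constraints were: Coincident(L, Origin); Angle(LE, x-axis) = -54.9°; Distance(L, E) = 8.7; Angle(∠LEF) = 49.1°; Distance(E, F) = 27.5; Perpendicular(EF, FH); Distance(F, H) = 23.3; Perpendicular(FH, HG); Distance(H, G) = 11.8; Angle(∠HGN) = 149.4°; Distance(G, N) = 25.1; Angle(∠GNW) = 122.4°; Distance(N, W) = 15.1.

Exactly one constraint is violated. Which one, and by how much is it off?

Distance(N, W) = 15.1 — off by 7.70.

L = (0.00, 0.00) ✓; LE at -54.90° ✓; |LE| = 8.700 ✓; ∠LEF = 49.10° ✓; |EF| = 27.50 ✓; ∠(EF, FH) = 90.00° ✓; |FH| = 23.30 ✓; ∠(FH, HG) = 90.00° ✓; |HG| = 11.80 ✓; ∠HGN = 149.4° ✓; |GN| = 25.10 ✓; ∠GNW = 122.4° ✓; |NW| = 7.400 ✗.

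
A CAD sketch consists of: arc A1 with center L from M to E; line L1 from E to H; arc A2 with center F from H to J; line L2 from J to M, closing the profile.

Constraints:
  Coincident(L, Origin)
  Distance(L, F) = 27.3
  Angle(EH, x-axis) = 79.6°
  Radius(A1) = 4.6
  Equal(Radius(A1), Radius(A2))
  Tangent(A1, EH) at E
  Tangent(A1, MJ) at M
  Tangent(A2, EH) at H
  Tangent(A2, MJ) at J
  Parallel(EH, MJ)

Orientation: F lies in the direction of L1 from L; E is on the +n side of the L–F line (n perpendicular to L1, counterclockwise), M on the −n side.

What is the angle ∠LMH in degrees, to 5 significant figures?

71.376°

Tangency of A1 to both parallel lines with radius 4.6 puts E and M at L ± 4.6·n: E = (-4.5244, 0.83039), M = (4.5244, -0.83039). Equal radii place H and J the same way about F: H = F + 4.6·n = (0.40374, 27.682), J = F − 4.6·n = (9.4526, 26.021). Then cos ∠LMH = ML·MH / (|ML||MH|), giving 71.376°.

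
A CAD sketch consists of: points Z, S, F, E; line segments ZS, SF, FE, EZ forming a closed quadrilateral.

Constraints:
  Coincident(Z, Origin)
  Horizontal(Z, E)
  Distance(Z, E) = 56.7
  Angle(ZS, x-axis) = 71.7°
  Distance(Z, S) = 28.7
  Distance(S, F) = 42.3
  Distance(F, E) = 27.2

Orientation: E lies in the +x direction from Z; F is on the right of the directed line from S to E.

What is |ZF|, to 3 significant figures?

32.2

Checks: |SF| = 42.30 ✓; |FE| = 27.20 ✓.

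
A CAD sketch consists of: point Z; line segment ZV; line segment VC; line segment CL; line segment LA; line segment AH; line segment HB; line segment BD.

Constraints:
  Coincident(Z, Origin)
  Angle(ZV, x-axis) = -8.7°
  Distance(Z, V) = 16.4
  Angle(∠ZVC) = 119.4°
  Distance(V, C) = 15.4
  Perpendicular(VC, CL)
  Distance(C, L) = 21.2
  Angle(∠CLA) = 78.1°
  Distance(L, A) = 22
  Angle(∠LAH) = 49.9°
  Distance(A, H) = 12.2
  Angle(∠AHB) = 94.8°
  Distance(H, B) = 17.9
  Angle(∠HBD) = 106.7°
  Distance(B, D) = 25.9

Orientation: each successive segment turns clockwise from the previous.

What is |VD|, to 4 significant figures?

44.67

∠AHB = 94.8° gives HB at -116.5° from the x-axis; with |HB| = 17.9, B = (0.8952, -25.00). ∠HBD = 106.7° gives BD at 170.2° from the x-axis; with |BD| = 25.9, D = (-24.63, -20.59). Then |VD| = |D − V| = 44.67.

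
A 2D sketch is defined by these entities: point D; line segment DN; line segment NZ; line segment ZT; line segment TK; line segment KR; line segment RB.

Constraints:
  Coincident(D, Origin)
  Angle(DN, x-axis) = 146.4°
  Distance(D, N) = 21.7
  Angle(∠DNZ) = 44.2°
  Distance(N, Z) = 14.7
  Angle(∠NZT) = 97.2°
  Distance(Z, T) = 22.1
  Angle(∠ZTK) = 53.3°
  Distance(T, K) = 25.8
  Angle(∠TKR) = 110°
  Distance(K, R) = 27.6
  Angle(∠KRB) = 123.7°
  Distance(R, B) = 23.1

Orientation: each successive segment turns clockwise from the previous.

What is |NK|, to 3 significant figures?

10.5

D is at the origin; DN runs at 146.4° with length 21.7, so N = (-18.1, 12.0). ∠DNZ = 44.2° gives NZ at 10.6° from the x-axis; with |NZ| = 14.7, Z = (-3.63, 14.7). ∠NZT = 97.2° gives ZT at -72.2° from the x-axis; with |ZT| = 22.1, T = (3.13, -6.33). ∠ZTK = 53.3° gives TK at 161° from the x-axis; with |TK| = 25.8, K = (-21.3, 2.03). Then |NK| = |K − N| = 10.5.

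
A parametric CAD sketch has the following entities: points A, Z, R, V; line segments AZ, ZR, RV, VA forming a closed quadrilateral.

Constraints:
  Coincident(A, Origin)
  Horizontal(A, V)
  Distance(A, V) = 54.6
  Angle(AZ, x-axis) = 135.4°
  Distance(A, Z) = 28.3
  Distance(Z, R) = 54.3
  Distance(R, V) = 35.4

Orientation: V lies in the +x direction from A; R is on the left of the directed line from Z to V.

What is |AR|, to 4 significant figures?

43.90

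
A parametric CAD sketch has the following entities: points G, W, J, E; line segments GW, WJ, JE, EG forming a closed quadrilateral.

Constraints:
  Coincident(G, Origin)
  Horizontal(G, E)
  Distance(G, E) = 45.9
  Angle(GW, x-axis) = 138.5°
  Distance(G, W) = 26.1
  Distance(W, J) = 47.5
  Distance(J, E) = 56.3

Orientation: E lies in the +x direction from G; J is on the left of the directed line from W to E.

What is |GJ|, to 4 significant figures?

50.88

G is at the origin; GE is horizontal with |GE| = 45.9 and E in +x, so E = (45.9, 0). GW runs at 138.5° with |GW| = 26.1, so W = (-19.55, 17.29). J is determined by |WJ| = 47.5 and |JE| = 56.3 together: it lies at the intersection of circle(W, 47.5) and circle(E, 56.3). With |WE| = 67.69, the foot of the radical line on WE is 27.10 from W and the perpendicular offset is √(47.5² − 27.10²) = 39.01. Taking the left-of-WE solution: J = (16.62, 48.09).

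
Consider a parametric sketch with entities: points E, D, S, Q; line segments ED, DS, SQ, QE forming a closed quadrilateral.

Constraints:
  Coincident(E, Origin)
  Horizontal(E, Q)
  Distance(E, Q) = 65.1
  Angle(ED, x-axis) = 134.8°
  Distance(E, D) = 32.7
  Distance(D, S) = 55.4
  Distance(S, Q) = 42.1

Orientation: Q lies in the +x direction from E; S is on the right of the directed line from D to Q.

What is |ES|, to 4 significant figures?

24.50

E is at the origin; E and Q share the same y with |EQ| = 65.1 and Q in +x, so Q = (65.1, 0). ED runs at 134.8° with |ED| = 32.7, so D = (-23.04, 23.20). S is determined by |DS| = 55.4 and |SQ| = 42.1 together: it lies at the intersection of circle(D, 55.4) and circle(Q, 42.1). With |DQ| = 91.14, the foot of the radical line on DQ is 52.69 from D and the perpendicular offset is √(55.4² − 52.69²) = 17.13. Taking the right-of-DQ solution: S = (23.55, -6.773).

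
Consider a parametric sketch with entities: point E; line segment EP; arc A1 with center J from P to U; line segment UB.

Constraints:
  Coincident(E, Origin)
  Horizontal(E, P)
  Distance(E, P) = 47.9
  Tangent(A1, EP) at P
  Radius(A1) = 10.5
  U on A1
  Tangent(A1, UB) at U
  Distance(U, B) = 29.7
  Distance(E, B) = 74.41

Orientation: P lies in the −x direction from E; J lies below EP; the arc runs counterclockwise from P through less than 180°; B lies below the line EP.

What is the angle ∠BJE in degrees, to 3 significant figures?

134°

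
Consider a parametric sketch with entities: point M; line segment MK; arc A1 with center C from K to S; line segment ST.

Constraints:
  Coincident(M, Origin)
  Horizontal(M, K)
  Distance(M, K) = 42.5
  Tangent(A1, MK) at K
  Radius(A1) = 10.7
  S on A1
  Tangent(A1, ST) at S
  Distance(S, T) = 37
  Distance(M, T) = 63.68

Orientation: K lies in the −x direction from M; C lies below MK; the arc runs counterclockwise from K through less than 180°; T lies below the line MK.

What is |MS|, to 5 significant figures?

54.493

Checks: ∠(CK, KM) = 90.00° ✓; |CS| = 10.70 ✓; ∠(CS, ST) = 90.00° ✓; |ST| = 37.00 ✓; |MT| = 63.68 ✓.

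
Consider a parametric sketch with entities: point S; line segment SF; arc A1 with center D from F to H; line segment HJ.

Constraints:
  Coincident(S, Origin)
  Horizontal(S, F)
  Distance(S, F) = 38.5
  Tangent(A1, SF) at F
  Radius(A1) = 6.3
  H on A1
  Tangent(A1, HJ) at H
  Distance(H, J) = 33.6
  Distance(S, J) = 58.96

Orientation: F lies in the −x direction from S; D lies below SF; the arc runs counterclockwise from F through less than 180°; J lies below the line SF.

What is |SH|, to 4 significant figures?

45.28

Checks: S.y = 0.00, F.y = 0.00 ✓; |DH| = 6.300 ✓; ∠(DH, HJ) = 90.00° ✓; |HJ| = 33.60 ✓; |SJ| = 58.96 ✓.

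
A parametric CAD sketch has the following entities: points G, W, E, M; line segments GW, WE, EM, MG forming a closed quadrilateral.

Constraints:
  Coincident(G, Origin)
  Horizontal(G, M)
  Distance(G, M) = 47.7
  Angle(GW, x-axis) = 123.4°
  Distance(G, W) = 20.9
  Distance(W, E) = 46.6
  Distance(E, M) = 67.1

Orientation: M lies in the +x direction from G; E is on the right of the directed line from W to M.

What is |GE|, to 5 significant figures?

31.801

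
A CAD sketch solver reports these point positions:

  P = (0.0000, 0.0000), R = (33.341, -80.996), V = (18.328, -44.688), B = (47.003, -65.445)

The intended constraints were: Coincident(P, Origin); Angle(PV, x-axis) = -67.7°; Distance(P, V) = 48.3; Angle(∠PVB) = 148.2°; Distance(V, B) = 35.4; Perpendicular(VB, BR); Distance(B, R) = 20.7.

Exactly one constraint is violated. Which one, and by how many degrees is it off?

Perpendicular(VB, BR) — off by 5.40°.

P = (0.00, 0.00) ✓; PV at -67.70° ✓; |PV| = 48.30 ✓; ∠PVB = 148.2° ✓; |VB| = 35.40 ✓; ∠(VB, BR) = 95.40° ✗; |BR| = 20.70 ✓.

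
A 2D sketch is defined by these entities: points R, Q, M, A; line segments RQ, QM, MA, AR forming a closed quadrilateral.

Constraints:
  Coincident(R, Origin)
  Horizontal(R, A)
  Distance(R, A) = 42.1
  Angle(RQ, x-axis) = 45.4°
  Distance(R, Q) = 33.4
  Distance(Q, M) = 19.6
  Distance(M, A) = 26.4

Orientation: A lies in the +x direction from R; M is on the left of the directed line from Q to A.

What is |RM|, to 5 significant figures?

50.347

Checks: |QM| = 19.60 ✓; |MA| = 26.40 ✓.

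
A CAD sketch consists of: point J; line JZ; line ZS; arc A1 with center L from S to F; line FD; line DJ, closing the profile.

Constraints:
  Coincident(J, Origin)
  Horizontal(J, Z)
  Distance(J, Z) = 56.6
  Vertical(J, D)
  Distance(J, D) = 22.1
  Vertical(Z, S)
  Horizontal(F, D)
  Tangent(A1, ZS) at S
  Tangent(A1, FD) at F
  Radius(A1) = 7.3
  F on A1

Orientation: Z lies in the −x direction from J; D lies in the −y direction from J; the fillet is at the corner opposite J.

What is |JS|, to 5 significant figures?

58.503

J is at the origin; J and Z share the same y with |JZ| = 56.6 and Z on the −x side, so Z = (-56.600, 0.0000). JD is vertical with |JD| = 22.1 and D on the −y side, so D = (0.0000, -22.100). The virtual corner opposite J is at (-56.600, -22.100). Since A1 is tangent to ZS there, LS ⟂ ZS and since A1 is tangent to FD there, LF ⟂ FD, with radius 7.3, so the center L sits 7.3 in from both sides at L = (-49.300, -14.800). That places the tangent points at S = (-56.600, -14.800) on ZS and F = (-49.300, -22.100) on FD. Then |JS| = |S − J| = 58.503.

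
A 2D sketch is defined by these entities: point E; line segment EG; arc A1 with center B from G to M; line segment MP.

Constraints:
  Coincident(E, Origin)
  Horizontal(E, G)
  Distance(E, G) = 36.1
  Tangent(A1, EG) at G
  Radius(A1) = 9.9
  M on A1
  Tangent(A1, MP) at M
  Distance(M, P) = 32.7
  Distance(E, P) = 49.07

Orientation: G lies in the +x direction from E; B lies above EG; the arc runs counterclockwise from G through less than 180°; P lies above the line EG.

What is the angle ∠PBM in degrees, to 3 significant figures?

73.2°

Checks: |BM| = 9.900 ✓; ∠(BM, MP) = 90.00° ✓; |MP| = 32.70 ✓; |EP| = 49.07 ✓.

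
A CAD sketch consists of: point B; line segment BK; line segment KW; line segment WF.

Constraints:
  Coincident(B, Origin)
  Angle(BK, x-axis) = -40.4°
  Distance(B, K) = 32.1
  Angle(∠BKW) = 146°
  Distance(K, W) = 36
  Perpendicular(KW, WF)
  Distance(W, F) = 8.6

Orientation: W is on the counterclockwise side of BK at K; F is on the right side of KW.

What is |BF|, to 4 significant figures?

68.01

B is at the origin; BK runs at -40.4° with length 32.1, so K = 32.1·(cos -40.4°, sin -40.4°) = (24.45, -20.80). ∠BKW = 146.0°, so KW runs at -40.4° + (180° − 146.0°) = -6.400° from the x-axis; with |KW| = 36.0, W = K + 36.0·(cos -6.400°, sin -6.400°) = (60.22, -24.82). The perpendicularity gives WF at right angles to KW; with |WF| = 8.6 on the right of KW, F = W + 8.6·(-0.1115, -0.9938) = (59.26, -33.36). Then |BF| = |F − B| = 68.01.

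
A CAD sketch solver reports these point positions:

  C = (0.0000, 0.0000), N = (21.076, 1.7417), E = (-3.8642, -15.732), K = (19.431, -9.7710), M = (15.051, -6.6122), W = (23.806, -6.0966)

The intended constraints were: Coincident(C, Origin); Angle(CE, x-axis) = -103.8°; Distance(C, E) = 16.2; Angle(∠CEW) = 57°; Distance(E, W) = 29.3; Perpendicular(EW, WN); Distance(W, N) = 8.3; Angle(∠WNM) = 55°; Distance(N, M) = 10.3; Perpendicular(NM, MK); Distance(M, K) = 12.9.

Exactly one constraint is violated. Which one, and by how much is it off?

Distance(M, K) = 12.9 — off by 7.50.

C = (0.00, 0.00) ✓; CE at -103.8° ✓; |CE| = 16.20 ✓; ∠CEW = 57.00° ✓; |EW| = 29.30 ✓; ∠(EW, WN) = 90.00° ✓; |WN| = 8.300 ✓; ∠WNM = 55.00° ✓; |NM| = 10.30 ✓; ∠(NM, MK) = 90.00° ✓; |MK| = 5.400 ✗.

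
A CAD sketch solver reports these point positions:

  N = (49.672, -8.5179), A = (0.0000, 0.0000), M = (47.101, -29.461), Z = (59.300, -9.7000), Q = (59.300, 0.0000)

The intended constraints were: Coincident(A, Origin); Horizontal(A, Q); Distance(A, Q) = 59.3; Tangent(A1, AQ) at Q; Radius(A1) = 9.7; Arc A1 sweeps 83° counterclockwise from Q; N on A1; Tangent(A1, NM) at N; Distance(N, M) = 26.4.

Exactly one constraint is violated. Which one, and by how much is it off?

Distance(N, M) = 26.4 — off by 5.30.

A = (0.00, 0.00) ✓; A.y = 0.00, Q.y = 0.00 ✓; |AQ| = 59.30 ✓; ∠(ZQ, QA) = 90.00° ✓; |ZQ| = 9.700 ✓; bearing(Z→N) − bearing(Z→Q) = 83.00° ✓; |ZN| = 9.700 ✓; ∠(ZN, NM) = 90.00° ✓; |NM| = 21.10 ✗.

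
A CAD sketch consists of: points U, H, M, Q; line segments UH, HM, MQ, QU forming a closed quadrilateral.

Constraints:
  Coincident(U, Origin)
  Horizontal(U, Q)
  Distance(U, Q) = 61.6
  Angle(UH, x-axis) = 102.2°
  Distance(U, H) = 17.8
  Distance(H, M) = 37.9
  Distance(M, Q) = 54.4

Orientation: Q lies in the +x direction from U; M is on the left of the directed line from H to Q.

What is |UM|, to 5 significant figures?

48.501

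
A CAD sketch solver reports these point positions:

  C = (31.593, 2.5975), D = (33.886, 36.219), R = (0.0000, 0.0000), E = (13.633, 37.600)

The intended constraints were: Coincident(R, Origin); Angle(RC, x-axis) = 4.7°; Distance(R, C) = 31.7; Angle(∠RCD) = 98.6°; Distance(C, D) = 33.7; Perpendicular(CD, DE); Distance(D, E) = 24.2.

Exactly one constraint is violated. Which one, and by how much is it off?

Distance(D, E) = 24.2 — off by 3.90.

R = (0.00, 0.00) ✓; RC at 4.700° ✓; |RC| = 31.70 ✓; ∠RCD = 98.60° ✓; |CD| = 33.70 ✓; ∠(CD, DE) = 90.00° ✓; |DE| = 20.30 ✗.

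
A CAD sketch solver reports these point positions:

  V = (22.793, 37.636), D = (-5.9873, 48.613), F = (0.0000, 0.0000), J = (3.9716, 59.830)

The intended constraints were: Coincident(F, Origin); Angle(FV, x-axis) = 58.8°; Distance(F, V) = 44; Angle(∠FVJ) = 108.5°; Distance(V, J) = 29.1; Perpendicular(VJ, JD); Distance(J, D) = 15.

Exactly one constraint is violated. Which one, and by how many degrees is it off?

Perpendicular(VJ, JD) — off by 8.10°.

F = (0.00, 0.00) ✓; FV at 58.80° ✓; |FV| = 44.00 ✓; ∠FVJ = 108.5° ✓; |VJ| = 29.10 ✓; ∠(VJ, JD) = 98.10° ✗; |JD| = 15.00 ✓.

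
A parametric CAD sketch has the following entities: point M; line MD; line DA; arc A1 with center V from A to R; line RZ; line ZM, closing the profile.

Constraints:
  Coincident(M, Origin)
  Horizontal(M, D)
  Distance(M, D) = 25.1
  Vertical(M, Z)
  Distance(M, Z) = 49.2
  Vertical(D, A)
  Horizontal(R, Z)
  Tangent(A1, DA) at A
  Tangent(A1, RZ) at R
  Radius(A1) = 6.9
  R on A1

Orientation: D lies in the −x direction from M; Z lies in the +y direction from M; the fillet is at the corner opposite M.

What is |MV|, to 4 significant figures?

46.05

M is at the origin; MD is horizontal with |MD| = 25.1 and D on the −x side, so D = (-25.10, 0.000). MZ is vertical with |MZ| = 49.2 and Z on the +y side, so Z = (0.000, 49.20). The virtual corner opposite M is at (-25.10, 49.20). A1 meets DA tangentially, so VA is at right angles to DA and tangency of A1 to RZ means the radius VR is perpendicular to RZ, with radius 6.9, so the center V sits 6.9 in from both sides at V = (-18.20, 42.30). Then |MV| = |V − M| = 46.05.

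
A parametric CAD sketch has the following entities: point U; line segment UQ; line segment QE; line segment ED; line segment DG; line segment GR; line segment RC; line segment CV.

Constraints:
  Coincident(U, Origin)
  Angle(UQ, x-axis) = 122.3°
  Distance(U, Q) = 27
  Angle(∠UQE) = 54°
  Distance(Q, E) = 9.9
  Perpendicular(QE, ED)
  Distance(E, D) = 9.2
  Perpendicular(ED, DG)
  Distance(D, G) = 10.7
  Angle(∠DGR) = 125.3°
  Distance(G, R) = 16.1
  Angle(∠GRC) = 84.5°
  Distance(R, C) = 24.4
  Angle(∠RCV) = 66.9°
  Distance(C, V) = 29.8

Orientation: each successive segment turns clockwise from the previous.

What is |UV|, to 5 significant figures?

8.4176

U is at the origin; UQ runs at 122.3° with length 27.0, so Q = (-14.428, 22.822). ∠UQE = 54.0° gives QE at -3.7000° from the x-axis; with |QE| = 9.9, E = (-4.5481, 22.183). The perpendicularity gives ED at right angles to QE, so ED runs at -93.700°; with |ED| = 9.2, D = (-5.1418, 13.002). The perpendicularity gives DG at right angles to ED, so DG runs at 176.30°; with |DG| = 10.7, G = (-15.820, 13.693). ∠DGR = 125.3° gives GR at 121.60° from the x-axis; with |GR| = 16.1, R = (-24.256, 27.406). ∠GRC = 84.5° gives RC at 26.100° from the x-axis; with |RC| = 24.4, C = (-2.3438, 38.140). ∠RCV = 66.9° gives CV at -87.000° from the x-axis; with |CV| = 29.8, V = (-0.78423, 8.3810). Then |UV| = |V − U| = 8.4176.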